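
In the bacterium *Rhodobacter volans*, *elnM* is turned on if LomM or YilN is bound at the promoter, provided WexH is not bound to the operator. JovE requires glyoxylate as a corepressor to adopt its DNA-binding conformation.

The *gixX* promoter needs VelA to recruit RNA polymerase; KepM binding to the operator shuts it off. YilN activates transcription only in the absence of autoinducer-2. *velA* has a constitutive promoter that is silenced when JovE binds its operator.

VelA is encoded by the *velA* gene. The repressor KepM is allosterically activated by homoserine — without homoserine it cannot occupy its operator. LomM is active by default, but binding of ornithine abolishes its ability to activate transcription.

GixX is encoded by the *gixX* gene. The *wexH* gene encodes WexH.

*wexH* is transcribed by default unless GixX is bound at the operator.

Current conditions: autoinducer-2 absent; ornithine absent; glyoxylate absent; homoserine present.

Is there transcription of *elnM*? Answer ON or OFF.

Ornithine is absent, so LomM is active.
Glyoxylate is absent, so JovE is inactive.
With no repressor bound, *velA* is transcribed.
So VelA is produced and active.
Homoserine is present, so KepM is active.
With repressor KepM bound, *gixX* is not transcribed.
So GixX is not produced.
With no repressor bound, *wexH* is transcribed.
So WexH is produced and active.
Autoinducer-2 is absent, so YilN is active.
With repressor WexH bound, *elnM* is not transcribed.

OFF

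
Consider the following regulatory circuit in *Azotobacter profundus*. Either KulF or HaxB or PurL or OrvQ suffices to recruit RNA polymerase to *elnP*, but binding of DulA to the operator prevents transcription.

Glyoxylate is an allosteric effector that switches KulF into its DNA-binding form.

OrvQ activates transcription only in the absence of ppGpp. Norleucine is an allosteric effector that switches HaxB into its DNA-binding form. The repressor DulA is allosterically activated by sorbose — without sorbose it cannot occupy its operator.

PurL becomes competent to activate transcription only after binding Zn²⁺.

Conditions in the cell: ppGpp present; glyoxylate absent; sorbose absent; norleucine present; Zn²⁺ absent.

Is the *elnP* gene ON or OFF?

ON

Glyoxylate is absent, so KulF is inactive.
Norleucine is present, so HaxB is active.
Zn²⁺ is absent, so PurL is inactive.
ppGpp is present, so OrvQ is inactive.
Sorbose is absent, so DulA is inactive.
Activator HaxB is present, so *elnP* is transcribed.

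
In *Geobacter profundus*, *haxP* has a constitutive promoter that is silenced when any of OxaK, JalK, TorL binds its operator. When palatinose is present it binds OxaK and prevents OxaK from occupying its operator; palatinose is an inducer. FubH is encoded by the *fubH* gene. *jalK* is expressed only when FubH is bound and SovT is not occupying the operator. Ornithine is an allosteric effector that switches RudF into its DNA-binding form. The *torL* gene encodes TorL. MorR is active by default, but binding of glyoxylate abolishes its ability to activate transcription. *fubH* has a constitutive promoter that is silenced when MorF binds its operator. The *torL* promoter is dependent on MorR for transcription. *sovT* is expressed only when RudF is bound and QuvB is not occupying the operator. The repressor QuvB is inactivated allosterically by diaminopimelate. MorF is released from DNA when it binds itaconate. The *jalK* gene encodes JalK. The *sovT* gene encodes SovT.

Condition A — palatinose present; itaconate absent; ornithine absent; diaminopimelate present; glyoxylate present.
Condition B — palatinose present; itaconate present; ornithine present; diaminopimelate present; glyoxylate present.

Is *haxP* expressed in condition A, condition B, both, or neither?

both

Condition A:
Palatinose is present, so OxaK is inactive.
Itaconate is absent, so MorF is active.
With repressor MorF bound, *fubH* is not transcribed.
So FubH is not produced.
Ornithine is absent, so RudF is inactive.
Diaminopimelate is present, so QuvB is inactive.
Required activator RudF is absent, so *sovT* is not transcribed.
So SovT is not produced.
Required activator FubH is absent, so *jalK* is not transcribed.
So JalK is not produced.
Glyoxylate is present, so MorR is inactive.
Required activator MorR is absent, so *torL* is not transcribed.
So TorL is not produced.
With no repressor bound, *haxP* is transcribed.
→ *haxP* is ON in A.
Condition B:
Palatinose is present, so OxaK is inactive.
Itaconate is present, so MorF is inactive.
With no repressor bound, *fubH* is transcribed.
So FubH is produced and active.
Ornithine is present, so RudF is active.
Diaminopimelate is present, so QuvB is inactive.
No repressor is bound and RudF is active, so *sovT* is transcribed.
So SovT is produced and active.
With repressor SovT bound, *jalK* is not transcribed.
So JalK is not produced.
Glyoxylate is present, so MorR is inactive.
Required activator MorR is absent, so *torL* is not transcribed.
So TorL is not produced.
With no repressor bound, *haxP* is transcribed.
→ *haxP* is ON in B.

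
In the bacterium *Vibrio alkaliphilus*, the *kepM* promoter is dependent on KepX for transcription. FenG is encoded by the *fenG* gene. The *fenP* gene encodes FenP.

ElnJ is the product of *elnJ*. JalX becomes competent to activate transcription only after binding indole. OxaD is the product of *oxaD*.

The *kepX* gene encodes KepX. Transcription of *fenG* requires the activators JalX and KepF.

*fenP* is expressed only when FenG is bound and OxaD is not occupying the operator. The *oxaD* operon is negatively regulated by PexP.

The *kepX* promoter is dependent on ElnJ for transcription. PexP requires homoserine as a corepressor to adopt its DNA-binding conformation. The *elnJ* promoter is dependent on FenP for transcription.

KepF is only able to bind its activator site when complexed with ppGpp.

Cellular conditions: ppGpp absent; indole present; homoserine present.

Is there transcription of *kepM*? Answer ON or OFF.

Homoserine is present, so PexP is active.
With repressor PexP bound, *oxaD* is not transcribed.
So OxaD is not produced.
Indole is present, so JalX is active.
ppGpp is absent, so KepF is inactive.
Required activator KepF is absent, so *fenG* is not transcribed.
So FenG is not produced.
Required activator FenG is absent, so *fenP* is not transcribed.
So FenP is not produced.
Required activator FenP is absent, so *elnJ* is not transcribed.
So ElnJ is not produced.
Required activator ElnJ is absent, so *kepX* is not transcribed.
So KepX is not produced.
Required activator KepX is absent, so *kepM* is not transcribed.

OFF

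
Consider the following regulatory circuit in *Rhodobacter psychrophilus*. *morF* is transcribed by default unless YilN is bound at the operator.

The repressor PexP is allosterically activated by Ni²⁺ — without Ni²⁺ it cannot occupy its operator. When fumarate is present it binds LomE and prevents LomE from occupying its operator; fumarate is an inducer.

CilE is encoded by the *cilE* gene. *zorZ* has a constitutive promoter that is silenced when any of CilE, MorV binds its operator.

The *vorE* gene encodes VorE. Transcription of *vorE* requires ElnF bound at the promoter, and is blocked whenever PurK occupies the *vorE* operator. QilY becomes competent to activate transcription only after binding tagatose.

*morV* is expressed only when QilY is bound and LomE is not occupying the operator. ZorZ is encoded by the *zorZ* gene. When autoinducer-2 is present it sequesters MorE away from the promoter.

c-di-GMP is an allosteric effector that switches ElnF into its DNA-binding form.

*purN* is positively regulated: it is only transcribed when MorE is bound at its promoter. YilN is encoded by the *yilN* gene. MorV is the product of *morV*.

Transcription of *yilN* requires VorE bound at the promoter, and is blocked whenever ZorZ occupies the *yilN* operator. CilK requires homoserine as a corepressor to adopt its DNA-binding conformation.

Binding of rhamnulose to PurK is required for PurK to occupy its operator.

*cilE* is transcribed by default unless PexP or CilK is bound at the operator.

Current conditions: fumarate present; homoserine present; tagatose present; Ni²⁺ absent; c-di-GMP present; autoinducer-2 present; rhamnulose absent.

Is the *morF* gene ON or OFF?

OFF

Ni²⁺ is absent, so PexP is inactive.
Homoserine is present, so CilK is active.
With repressor CilK bound, *cilE* is not transcribed.
So CilE is not produced.
Tagatose is present, so QilY is active.
Fumarate is present, so LomE is inactive.
No repressor is bound and QilY is active, so *morV* is transcribed.
So MorV is produced and active.
With repressor MorV bound, *zorZ* is not transcribed.
So ZorZ is not produced.
c-di-GMP is present, so ElnF is active.
Rhamnulose is absent, so PurK is inactive.
No repressor is bound and ElnF is active, so *vorE* is transcribed.
So VorE is produced and active.
No repressor is bound and VorE is active, so *yilN* is transcribed.
So YilN is produced and active.
With repressor YilN bound, *morF* is not transcribed.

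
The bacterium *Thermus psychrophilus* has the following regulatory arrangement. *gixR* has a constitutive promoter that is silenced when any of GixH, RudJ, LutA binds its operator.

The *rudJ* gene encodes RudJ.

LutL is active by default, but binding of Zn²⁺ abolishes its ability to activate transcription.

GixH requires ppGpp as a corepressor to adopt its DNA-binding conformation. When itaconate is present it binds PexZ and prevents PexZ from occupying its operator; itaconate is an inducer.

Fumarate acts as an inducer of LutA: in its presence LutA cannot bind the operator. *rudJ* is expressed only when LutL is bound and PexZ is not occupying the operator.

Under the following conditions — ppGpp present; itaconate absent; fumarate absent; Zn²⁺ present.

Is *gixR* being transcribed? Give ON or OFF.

OFF

ppGpp is present, so GixH is active.
Itaconate is absent, so PexZ is active.
Zn²⁺ is present, so LutL is inactive.
With repressor PexZ bound, *rudJ* is not transcribed.
So RudJ is not produced.
Fumarate is absent, so LutA is active.
With repressor GixH bound, *gixR* is not transcribed.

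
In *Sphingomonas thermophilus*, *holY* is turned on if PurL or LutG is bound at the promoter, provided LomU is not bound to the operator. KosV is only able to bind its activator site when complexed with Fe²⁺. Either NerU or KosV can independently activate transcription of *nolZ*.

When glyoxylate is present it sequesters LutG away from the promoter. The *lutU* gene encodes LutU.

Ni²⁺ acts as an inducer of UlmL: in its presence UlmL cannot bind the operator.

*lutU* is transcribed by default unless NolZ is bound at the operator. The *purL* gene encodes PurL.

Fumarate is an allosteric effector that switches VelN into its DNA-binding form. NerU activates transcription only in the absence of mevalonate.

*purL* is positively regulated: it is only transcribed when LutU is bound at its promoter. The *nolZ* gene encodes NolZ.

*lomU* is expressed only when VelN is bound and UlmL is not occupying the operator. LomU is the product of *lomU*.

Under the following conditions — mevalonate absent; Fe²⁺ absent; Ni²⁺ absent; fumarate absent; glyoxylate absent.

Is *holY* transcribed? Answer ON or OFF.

ON

Fumarate is absent, so VelN is inactive.
Ni²⁺ is absent, so UlmL is active.
With repressor UlmL bound, *lomU* is not transcribed.
So LomU is not produced.
Mevalonate is absent, so NerU is active.
Fe²⁺ is absent, so KosV is inactive.
Activator NerU is present, so *nolZ* is transcribed.
So NolZ is produced and active.
With repressor NolZ bound, *lutU* is not transcribed.
So LutU is not produced.
Required activator LutU is absent, so *purL* is not transcribed.
So PurL is not produced.
Glyoxylate is absent, so LutG is active.
Activator LutG is present, so *holY* is transcribed.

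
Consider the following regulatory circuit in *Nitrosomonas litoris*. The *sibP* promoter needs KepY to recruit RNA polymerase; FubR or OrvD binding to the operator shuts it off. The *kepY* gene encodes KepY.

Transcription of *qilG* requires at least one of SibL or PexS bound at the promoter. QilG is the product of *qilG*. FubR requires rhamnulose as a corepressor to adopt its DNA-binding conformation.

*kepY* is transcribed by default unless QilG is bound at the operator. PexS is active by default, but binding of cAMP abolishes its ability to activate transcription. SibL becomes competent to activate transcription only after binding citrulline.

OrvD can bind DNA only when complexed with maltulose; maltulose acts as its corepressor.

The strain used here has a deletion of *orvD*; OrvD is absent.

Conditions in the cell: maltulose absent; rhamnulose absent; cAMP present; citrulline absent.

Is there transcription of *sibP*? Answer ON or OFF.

ON

Rhamnulose is absent, so FubR is inactive.
OrvD is non-functional in this strain, so it has no effect.
Citrulline is absent, so SibL is inactive.
cAMP is present, so PexS is inactive.
No activator is available at the *qilG* promoter, so *qilG* is not transcribed.
So QilG is not produced.
With no repressor bound, *kepY* is transcribed.
So KepY is produced and active.
No repressor is bound and KepY is active, so *sibP* is transcribed.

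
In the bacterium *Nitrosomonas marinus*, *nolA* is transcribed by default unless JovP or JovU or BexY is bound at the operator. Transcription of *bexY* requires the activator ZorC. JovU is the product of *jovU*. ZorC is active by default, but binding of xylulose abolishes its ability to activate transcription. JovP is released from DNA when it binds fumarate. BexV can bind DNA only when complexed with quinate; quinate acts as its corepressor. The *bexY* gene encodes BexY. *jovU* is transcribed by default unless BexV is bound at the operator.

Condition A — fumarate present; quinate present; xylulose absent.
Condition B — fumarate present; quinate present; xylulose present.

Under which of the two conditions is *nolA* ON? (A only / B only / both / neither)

Condition A:
Fumarate is present, so JovP is inactive.
Quinate is present, so BexV is active.
With repressor BexV bound, *jovU* is not transcribed.
So JovU is not produced.
Xylulose is absent, so ZorC is active.
No repressor is bound and ZorC is active, so *bexY* is transcribed.
So BexY is produced and active.
With repressor BexY bound, *nolA* is not transcribed.
→ *nolA* is OFF in A.
Condition B:
Fumarate is present, so JovP is inactive.
Quinate is present, so BexV is active.
With repressor BexV bound, *jovU* is not transcribed.
So JovU is not produced.
Xylulose is present, so ZorC is inactive.
Required activator ZorC is absent, so *bexY* is not transcribed.
So BexY is not produced.
With no repressor bound, *nolA* is transcribed.
→ *nolA* is ON in B.

B only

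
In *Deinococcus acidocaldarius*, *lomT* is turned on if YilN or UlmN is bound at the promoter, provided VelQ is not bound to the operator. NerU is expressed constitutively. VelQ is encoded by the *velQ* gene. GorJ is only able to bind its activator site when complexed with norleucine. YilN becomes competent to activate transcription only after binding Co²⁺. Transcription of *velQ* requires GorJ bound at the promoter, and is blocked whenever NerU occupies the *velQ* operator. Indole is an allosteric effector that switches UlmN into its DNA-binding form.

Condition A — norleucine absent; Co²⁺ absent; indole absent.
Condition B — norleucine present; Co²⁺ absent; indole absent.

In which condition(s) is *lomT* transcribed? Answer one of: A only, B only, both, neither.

Condition A:
Norleucine is absent, so GorJ is inactive.
NerU is produced constitutively and is active.
With repressor NerU bound, *velQ* is not transcribed.
So VelQ is not produced.
Co²⁺ is absent, so YilN is inactive.
Indole is absent, so UlmN is inactive.
No activator is available at the *lomT* promoter, so *lomT* is not transcribed.
→ *lomT* is OFF in A.
Condition B:
Norleucine is present, so GorJ is active.
NerU is produced constitutively and is active.
With repressor NerU bound, *velQ* is not transcribed.
So VelQ is not produced.
Co²⁺ is absent, so YilN is inactive.
Indole is absent, so UlmN is inactive.
No activator is available at the *lomT* promoter, so *lomT* is not transcribed.
→ *lomT* is OFF in B.

neither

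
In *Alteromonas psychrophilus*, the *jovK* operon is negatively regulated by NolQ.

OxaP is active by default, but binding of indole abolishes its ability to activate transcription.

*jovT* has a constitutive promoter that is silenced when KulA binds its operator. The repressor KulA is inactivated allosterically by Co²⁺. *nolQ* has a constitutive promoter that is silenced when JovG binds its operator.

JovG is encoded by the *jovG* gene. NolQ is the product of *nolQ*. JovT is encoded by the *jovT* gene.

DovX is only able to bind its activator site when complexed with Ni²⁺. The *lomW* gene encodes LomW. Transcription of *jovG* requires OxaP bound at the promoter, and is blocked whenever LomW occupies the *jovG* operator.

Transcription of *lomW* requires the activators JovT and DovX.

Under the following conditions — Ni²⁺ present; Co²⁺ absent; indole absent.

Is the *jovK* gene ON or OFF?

ON

Co²⁺ is absent, so KulA is active.
With repressor KulA bound, *jovT* is not transcribed.
So JovT is not produced.
Ni²⁺ is present, so DovX is active.
Required activator JovT is absent, so *lomW* is not transcribed.
So LomW is not produced.
Indole is absent, so OxaP is active.
No repressor is bound and OxaP is active, so *jovG* is transcribed.
So JovG is produced and active.
With repressor JovG bound, *nolQ* is not transcribed.
So NolQ is not produced.
With no repressor bound, *jovK* is transcribed.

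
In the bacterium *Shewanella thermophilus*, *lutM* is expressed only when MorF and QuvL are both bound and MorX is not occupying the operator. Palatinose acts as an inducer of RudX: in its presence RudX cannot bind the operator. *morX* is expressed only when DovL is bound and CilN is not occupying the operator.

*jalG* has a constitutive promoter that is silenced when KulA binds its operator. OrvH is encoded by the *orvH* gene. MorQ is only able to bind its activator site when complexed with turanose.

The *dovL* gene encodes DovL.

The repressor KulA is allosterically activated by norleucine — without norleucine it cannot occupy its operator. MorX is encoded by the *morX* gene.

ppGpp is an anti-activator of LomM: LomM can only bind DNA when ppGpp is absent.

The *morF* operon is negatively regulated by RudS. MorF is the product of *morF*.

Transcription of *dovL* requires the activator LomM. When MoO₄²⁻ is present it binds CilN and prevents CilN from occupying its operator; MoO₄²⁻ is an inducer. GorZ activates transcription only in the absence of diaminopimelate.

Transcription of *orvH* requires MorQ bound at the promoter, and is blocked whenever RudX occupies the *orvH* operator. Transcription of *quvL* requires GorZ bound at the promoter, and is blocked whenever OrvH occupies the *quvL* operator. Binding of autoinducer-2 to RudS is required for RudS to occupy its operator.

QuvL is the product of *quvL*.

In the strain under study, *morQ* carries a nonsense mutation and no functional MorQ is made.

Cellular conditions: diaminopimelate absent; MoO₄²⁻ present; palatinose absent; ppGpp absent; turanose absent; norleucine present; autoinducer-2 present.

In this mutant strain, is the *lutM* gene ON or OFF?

Autoinducer-2 is present, so RudS is active.
With repressor RudS bound, *morF* is not transcribed.
So MorF is not produced.
Diaminopimelate is absent, so GorZ is active.
MorQ is non-functional in this strain, so it has no effect.
Palatinose is absent, so RudX is active.
With repressor RudX bound, *orvH* is not transcribed.
So OrvH is not produced.
No repressor is bound and GorZ is active, so *quvL* is transcribed.
So QuvL is produced and active.
ppGpp is absent, so LomM is active.
No repressor is bound and LomM is active, so *dovL* is transcribed.
So DovL is produced and active.
MoO₄²⁻ is present, so CilN is inactive.
No repressor is bound and DovL is active, so *morX* is transcribed.
So MorX is produced and active.
With repressor MorX bound, *lutM* is not transcribed.

OFF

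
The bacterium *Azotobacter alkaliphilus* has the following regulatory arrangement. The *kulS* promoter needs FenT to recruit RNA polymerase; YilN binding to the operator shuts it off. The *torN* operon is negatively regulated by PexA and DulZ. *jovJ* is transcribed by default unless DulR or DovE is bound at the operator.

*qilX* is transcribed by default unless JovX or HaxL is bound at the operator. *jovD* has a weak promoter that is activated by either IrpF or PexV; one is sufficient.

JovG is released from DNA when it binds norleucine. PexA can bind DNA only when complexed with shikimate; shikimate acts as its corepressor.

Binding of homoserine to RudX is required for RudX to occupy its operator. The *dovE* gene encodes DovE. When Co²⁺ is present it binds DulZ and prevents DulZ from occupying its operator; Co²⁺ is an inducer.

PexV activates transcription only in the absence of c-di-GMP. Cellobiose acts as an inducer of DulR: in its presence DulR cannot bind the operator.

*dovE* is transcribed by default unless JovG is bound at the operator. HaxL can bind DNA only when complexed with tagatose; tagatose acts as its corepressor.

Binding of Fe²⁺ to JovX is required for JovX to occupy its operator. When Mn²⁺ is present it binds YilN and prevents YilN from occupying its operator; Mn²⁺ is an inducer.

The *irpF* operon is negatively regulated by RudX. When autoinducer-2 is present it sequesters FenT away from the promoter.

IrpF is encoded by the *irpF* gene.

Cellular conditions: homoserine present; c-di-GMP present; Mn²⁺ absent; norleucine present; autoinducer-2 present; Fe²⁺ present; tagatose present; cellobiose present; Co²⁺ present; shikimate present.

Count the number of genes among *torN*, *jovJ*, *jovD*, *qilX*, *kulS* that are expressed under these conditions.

Shikimate is present, so PexA is active.
Co²⁺ is present, so DulZ is inactive.
With repressor PexA bound, *torN* is not transcribed.
→ *torN* is OFF.
Cellobiose is present, so DulR is inactive.
Norleucine is present, so JovG is inactive.
With no repressor bound, *dovE* is transcribed.
So DovE is produced and active.
With repressor DovE bound, *jovJ* is not transcribed.
→ *jovJ* is OFF.
Homoserine is present, so RudX is active.
With repressor RudX bound, *irpF* is not transcribed.
So IrpF is not produced.
c-di-GMP is present, so PexV is inactive.
No activator is available at the *jovD* promoter, so *jovD* is not transcribed.
→ *jovD* is OFF.
Fe²⁺ is present, so JovX is active.
Tagatose is present, so HaxL is active.
With repressor JovX bound, *qilX* is not transcribed.
→ *qilX* is OFF.
Mn²⁺ is absent, so YilN is active.
Autoinducer-2 is present, so FenT is inactive.
With repressor YilN bound, *kulS* is not transcribed.
→ *kulS* is OFF.
0 of the 5 genes are transcribed.

0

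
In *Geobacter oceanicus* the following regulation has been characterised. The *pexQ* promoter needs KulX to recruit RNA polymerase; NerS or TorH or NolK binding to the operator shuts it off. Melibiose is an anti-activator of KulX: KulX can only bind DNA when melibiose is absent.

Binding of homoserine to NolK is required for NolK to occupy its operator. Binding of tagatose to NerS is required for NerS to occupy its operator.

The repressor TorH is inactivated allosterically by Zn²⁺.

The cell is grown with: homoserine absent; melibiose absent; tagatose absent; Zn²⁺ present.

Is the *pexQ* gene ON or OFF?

Tagatose is absent, so NerS is inactive.
Zn²⁺ is present, so TorH is inactive.
Homoserine is absent, so NolK is inactive.
Melibiose is absent, so KulX is active.
No repressor is bound and KulX is active, so *pexQ* is transcribed.

ON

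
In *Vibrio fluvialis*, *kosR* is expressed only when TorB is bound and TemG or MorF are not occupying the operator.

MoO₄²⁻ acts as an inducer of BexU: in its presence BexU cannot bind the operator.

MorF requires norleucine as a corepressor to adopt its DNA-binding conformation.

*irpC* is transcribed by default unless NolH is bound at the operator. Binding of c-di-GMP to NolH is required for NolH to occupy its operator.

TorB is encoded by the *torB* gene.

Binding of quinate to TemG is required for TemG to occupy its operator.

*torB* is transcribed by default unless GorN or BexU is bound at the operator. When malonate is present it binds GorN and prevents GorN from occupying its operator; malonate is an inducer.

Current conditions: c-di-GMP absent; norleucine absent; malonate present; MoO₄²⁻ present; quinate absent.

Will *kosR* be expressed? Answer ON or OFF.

ON

Malonate is present, so GorN is inactive.
MoO₄²⁻ is present, so BexU is inactive.
With no repressor bound, *torB* is transcribed.
So TorB is produced and active.
Quinate is absent, so TemG is inactive.
Norleucine is absent, so MorF is inactive.
No repressor is bound and TorB is active, so *kosR* is transcribed.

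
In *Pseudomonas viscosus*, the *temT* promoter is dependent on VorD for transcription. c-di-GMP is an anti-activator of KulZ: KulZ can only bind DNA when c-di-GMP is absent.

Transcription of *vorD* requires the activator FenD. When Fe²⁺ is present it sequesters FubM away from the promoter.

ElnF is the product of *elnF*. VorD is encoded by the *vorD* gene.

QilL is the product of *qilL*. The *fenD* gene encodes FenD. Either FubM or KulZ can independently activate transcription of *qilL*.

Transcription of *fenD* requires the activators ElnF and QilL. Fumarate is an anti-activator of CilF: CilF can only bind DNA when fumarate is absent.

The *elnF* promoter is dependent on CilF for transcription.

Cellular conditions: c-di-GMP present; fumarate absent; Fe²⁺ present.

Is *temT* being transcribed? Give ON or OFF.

Fumarate is absent, so CilF is active.
No repressor is bound and CilF is active, so *elnF* is transcribed.
So ElnF is produced and active.
Fe²⁺ is present, so FubM is inactive.
c-di-GMP is present, so KulZ is inactive.
No activator is available at the *qilL* promoter, so *qilL* is not transcribed.
So QilL is not produced.
Required activator QilL is absent, so *fenD* is not transcribed.
So FenD is not produced.
Required activator FenD is absent, so *vorD* is not transcribed.
So VorD is not produced.
Required activator VorD is absent, so *temT* is not transcribed.

OFF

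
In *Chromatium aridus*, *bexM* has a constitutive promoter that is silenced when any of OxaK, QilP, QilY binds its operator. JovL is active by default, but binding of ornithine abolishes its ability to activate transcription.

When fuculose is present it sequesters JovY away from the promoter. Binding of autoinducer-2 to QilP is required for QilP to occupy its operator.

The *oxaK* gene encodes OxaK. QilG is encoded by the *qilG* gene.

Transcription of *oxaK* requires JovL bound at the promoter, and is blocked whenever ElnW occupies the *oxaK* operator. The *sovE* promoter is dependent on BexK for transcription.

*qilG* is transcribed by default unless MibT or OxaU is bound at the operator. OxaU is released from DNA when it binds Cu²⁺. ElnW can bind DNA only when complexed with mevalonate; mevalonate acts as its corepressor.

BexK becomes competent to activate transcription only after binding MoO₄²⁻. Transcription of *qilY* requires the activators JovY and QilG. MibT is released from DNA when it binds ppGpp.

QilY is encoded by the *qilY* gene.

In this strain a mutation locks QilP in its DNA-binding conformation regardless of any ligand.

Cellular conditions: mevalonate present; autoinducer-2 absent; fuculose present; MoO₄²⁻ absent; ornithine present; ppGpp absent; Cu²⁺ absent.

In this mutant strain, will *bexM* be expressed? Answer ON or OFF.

OFF

Mevalonate is present, so ElnW is active.
Ornithine is present, so JovL is inactive.
With repressor ElnW bound, *oxaK* is not transcribed.
So OxaK is not produced.
QilP is constitutively active in this strain.
Fuculose is present, so JovY is inactive.
ppGpp is absent, so MibT is active.
Cu²⁺ is absent, so OxaU is active.
With repressor MibT bound, *qilG* is not transcribed.
So QilG is not produced.
Required activator JovY is absent, so *qilY* is not transcribed.
So QilY is not produced.
With repressor QilP bound, *bexM* is not transcribed.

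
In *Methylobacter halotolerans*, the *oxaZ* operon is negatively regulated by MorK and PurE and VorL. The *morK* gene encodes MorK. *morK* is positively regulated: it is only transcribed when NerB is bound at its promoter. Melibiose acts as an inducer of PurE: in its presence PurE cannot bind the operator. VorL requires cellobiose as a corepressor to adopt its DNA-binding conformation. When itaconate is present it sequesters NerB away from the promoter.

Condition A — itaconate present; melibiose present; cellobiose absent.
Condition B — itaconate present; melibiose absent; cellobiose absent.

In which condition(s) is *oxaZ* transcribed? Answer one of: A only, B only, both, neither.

Condition A:
Itaconate is present, so NerB is inactive.
Required activator NerB is absent, so *morK* is not transcribed.
So MorK is not produced.
Melibiose is present, so PurE is inactive.
Cellobiose is absent, so VorL is inactive.
With no repressor bound, *oxaZ* is transcribed.
→ *oxaZ* is ON in A.
Condition B:
Itaconate is present, so NerB is inactive.
Required activator NerB is absent, so *morK* is not transcribed.
So MorK is not produced.
Melibiose is absent, so PurE is active.
Cellobiose is absent, so VorL is inactive.
With repressor PurE bound, *oxaZ* is not transcribed.
→ *oxaZ* is OFF in B.

A only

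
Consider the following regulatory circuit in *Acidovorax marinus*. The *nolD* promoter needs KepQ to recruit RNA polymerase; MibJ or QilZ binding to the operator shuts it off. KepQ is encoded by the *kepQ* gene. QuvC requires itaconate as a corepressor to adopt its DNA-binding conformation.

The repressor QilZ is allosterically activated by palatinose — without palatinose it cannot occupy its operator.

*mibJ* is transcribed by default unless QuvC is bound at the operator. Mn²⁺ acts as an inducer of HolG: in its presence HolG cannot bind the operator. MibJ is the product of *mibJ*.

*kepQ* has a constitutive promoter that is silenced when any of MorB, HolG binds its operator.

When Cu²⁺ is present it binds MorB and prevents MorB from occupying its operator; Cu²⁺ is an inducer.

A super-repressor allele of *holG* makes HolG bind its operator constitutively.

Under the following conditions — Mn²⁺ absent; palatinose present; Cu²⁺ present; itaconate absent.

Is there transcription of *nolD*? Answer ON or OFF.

Itaconate is absent, so QuvC is inactive.
With no repressor bound, *mibJ* is transcribed.
So MibJ is produced and active.
Cu²⁺ is present, so MorB is inactive.
HolG is constitutively active in this strain.
With repressor HolG bound, *kepQ* is not transcribed.
So KepQ is not produced.
Palatinose is present, so QilZ is active.
With repressor MibJ bound, *nolD* is not transcribed.

OFF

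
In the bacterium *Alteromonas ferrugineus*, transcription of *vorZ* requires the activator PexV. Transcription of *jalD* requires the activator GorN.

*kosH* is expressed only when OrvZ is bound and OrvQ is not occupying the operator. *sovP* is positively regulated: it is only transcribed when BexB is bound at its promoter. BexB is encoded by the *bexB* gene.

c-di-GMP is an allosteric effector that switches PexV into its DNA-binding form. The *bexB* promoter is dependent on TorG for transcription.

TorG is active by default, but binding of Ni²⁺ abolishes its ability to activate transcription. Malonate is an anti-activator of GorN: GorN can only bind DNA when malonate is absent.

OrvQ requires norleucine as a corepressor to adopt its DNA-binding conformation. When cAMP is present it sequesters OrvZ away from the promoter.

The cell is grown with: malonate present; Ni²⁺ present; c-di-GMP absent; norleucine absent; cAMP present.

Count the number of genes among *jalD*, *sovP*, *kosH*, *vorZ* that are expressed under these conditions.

0

Malonate is present, so GorN is inactive.
Required activator GorN is absent, so *jalD* is not transcribed.
→ *jalD* is OFF.
Ni²⁺ is present, so TorG is inactive.
Required activator TorG is absent, so *bexB* is not transcribed.
So BexB is not produced.
Required activator BexB is absent, so *sovP* is not transcribed.
→ *sovP* is OFF.
Norleucine is absent, so OrvQ is inactive.
cAMP is present, so OrvZ is inactive.
Required activator OrvZ is absent, so *kosH* is not transcribed.
→ *kosH* is OFF.
c-di-GMP is absent, so PexV is inactive.
Required activator PexV is absent, so *vorZ* is not transcribed.
→ *vorZ* is OFF.
0 of the 4 genes are transcribed.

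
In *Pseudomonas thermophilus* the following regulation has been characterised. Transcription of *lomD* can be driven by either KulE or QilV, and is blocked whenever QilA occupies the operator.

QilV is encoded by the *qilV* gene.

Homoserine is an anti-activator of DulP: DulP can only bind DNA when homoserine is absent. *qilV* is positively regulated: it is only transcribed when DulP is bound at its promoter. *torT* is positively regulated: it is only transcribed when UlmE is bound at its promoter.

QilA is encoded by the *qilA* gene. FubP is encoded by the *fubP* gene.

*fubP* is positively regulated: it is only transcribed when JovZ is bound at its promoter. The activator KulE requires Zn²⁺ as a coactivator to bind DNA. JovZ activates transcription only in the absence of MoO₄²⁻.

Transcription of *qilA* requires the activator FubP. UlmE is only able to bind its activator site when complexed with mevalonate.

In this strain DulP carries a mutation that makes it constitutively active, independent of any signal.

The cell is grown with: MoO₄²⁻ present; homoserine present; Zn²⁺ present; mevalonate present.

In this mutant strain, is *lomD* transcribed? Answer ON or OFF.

ON

Zn²⁺ is present, so KulE is active.
MoO₄²⁻ is present, so JovZ is inactive.
Required activator JovZ is absent, so *fubP* is not transcribed.
So FubP is not produced.
Required activator FubP is absent, so *qilA* is not transcribed.
So QilA is not produced.
DulP is constitutively active in this strain.
No repressor is bound and DulP is active, so *qilV* is transcribed.
So QilV is produced and active.
Activator KulE is present, so *lomD* is transcribed.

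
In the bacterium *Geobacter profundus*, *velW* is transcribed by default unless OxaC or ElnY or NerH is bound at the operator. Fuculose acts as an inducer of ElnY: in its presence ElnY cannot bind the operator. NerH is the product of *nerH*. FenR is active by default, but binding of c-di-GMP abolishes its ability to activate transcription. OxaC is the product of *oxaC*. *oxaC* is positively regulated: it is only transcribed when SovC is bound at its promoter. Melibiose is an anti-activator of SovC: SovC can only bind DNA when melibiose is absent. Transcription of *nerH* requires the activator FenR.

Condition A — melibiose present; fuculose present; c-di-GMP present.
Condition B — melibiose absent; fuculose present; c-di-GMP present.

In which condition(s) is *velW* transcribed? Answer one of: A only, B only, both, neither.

Condition A:
Melibiose is present, so SovC is inactive.
Required activator SovC is absent, so *oxaC* is not transcribed.
So OxaC is not produced.
Fuculose is present, so ElnY is inactive.
c-di-GMP is present, so FenR is inactive.
Required activator FenR is absent, so *nerH* is not transcribed.
So NerH is not produced.
With no repressor bound, *velW* is transcribed.
→ *velW* is ON in A.
Condition B:
Melibiose is absent, so SovC is active.
No repressor is bound and SovC is active, so *oxaC* is transcribed.
So OxaC is produced and active.
Fuculose is present, so ElnY is inactive.
c-di-GMP is present, so FenR is inactive.
Required activator FenR is absent, so *nerH* is not transcribed.
So NerH is not produced.
With repressor OxaC bound, *velW* is not transcribed.
→ *velW* is OFF in B.

A only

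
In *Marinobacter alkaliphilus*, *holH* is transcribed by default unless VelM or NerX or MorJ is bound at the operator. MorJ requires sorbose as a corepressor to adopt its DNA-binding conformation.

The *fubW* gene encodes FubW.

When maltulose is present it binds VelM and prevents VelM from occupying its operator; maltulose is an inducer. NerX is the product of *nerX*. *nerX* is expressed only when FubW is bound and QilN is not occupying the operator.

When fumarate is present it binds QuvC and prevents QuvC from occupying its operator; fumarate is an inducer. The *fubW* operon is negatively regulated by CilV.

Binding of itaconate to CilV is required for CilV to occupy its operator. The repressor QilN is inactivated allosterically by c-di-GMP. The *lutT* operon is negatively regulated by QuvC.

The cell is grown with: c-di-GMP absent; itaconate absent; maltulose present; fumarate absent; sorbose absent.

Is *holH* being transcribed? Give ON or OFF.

ON

Maltulose is present, so VelM is inactive.
Itaconate is absent, so CilV is inactive.
With no repressor bound, *fubW* is transcribed.
So FubW is produced and active.
c-di-GMP is absent, so QilN is active.
With repressor QilN bound, *nerX* is not transcribed.
So NerX is not produced.
Sorbose is absent, so MorJ is inactive.
With no repressor bound, *holH* is transcribed.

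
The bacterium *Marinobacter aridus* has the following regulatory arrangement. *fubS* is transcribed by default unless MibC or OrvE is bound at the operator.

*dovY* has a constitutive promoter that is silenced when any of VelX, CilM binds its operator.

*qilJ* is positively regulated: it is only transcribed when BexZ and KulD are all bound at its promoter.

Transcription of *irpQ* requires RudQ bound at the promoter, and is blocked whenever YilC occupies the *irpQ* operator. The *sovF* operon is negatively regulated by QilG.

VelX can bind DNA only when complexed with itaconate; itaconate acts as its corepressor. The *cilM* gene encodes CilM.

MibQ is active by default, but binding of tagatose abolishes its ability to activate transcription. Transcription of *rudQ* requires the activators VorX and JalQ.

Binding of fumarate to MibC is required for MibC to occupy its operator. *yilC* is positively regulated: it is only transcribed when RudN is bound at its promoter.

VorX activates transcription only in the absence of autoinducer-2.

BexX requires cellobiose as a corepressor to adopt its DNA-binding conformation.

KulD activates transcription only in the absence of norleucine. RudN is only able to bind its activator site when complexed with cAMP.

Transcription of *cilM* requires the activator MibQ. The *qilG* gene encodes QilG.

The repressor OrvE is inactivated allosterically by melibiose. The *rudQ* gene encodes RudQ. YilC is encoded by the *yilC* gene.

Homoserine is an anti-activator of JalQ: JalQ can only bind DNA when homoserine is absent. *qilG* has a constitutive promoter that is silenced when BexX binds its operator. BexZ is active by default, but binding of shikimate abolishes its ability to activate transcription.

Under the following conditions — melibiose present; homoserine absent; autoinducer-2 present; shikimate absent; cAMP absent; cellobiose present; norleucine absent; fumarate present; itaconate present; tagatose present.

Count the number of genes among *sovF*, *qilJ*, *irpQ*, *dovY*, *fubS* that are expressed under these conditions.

2

Cellobiose is present, so BexX is active.
With repressor BexX bound, *qilG* is not transcribed.
So QilG is not produced.
With no repressor bound, *sovF* is transcribed.
→ *sovF* is ON.
Shikimate is absent, so BexZ is active.
Norleucine is absent, so KulD is active.
No repressor is bound and BexZ and KulD are active, so *qilJ* is transcribed.
→ *qilJ* is ON.
Autoinducer-2 is present, so VorX is inactive.
Homoserine is absent, so JalQ is active.
Required activator VorX is absent, so *rudQ* is not transcribed.
So RudQ is not produced.
cAMP is absent, so RudN is inactive.
Required activator RudN is absent, so *yilC* is not transcribed.
So YilC is not produced.
Required activator RudQ is absent, so *irpQ* is not transcribed.
→ *irpQ* is OFF.
Itaconate is present, so VelX is active.
Tagatose is present, so MibQ is inactive.
Required activator MibQ is absent, so *cilM* is not transcribed.
So CilM is not produced.
With repressor VelX bound, *dovY* is not transcribed.
→ *dovY* is OFF.
Fumarate is present, so MibC is active.
Melibiose is present, so OrvE is inactive.
With repressor MibC bound, *fubS* is not transcribed.
→ *fubS* is OFF.
2 of the 5 genes are transcribed.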